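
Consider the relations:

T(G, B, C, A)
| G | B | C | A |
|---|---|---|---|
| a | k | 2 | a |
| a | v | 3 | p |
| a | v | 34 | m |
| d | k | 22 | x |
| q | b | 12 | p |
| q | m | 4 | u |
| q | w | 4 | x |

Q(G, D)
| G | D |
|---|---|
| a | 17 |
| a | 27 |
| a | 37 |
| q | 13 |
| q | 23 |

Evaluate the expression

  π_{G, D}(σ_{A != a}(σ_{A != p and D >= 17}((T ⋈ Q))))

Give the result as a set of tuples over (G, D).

{(a, 17), (a, 27), (a, 37), (q, 23)}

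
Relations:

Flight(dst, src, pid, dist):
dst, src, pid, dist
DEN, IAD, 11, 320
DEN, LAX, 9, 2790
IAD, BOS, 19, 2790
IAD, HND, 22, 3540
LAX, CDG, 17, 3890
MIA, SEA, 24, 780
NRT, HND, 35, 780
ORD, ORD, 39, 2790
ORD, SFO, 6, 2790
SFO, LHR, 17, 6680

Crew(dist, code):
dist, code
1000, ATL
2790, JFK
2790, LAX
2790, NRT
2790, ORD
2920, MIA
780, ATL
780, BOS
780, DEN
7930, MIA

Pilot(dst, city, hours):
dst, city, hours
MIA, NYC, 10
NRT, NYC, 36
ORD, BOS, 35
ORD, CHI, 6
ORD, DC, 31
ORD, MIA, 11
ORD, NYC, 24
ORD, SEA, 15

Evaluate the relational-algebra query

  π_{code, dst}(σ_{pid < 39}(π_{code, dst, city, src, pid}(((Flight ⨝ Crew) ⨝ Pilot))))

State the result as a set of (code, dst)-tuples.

{(ATL, MIA), (ATL, NRT), (BOS, MIA), (BOS, NRT), (DEN, MIA), (DEN, NRT), (JFK, ORD), (LAX, ORD), (NRT, ORD), (ORD, ORD)}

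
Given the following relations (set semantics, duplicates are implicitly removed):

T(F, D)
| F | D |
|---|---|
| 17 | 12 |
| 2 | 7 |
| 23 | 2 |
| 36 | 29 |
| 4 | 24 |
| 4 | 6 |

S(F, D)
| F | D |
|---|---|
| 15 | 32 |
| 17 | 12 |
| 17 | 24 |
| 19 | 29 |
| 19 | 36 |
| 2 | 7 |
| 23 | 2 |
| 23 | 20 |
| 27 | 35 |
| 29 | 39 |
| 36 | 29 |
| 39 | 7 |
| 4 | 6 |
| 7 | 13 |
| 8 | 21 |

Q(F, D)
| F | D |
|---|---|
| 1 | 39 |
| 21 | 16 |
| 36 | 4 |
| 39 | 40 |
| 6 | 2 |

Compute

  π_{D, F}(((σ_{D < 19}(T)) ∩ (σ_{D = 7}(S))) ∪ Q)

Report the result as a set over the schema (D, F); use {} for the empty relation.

{(16, 21), (2, 6), (39, 1), (4, 36), (40, 39), (7, 2)}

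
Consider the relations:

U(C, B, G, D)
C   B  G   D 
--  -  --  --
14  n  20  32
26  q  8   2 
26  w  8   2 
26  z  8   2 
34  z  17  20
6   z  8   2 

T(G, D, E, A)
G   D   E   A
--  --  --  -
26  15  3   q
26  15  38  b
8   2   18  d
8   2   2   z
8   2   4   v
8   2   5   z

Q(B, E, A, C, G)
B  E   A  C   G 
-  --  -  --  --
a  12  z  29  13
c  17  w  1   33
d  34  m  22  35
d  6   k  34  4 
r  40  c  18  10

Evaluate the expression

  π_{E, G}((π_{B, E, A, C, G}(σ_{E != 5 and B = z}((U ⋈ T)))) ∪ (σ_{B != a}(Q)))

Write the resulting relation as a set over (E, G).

Natural join on G, D: {(26, q, 8, 2, 18, d), (26, q, 8, 2, 2, z), (26, q, 8, 2, 4, v), (26, q, 8, 2, 5, z), (26, w, 8, 2, 18, d), (26, w, 8, 2, 2, z), (26, w, 8, 2, 4, v), (26, w, 8, 2, 5, z), (26, z, 8, 2, 18, d), (26, z, 8, 2, 2, z), (26, z, 8, 2, 4, v), (26, z, 8, 2, 5, z), (6, z, 8, 2, 18, d), (6, z, 8, 2, 2, z), (6, z, 8, 2, 4, v), (6, z, 8, 2, 5, z)}
Apply σ_{E != 5 and B = z}; surviving tuples: {(26, z, 8, 2, 18, d), (26, z, 8, 2, 2, z), (26, z, 8, 2, 4, v), (6, z, 8, 2, 18, d), (6, z, 8, 2, 2, z), (6, z, 8, 2, 4, v)}
Keep only column(s) B, E, A, C, G: {(z, 18, d, 26, 8), (z, 18, d, 6, 8), (z, 2, z, 26, 8), (z, 2, z, 6, 8), (z, 4, v, 26, 8), (z, 4, v, 6, 8)}
Apply σ_{B != a}; surviving tuples: {(c, 17, w, 1, 33), (d, 34, m, 22, 35), (d, 6, k, 34, 4), (r, 40, c, 18, 10)}
Taking the union: {(c, 17, w, 1, 33), (d, 34, m, 22, 35), (d, 6, k, 34, 4), (r, 40, c, 18, 10), (z, 18, d, 26, 8), (z, 18, d, 6, 8), (z, 2, z, 26, 8), (z, 2, z, 6, 8), (z, 4, v, 26, 8), (z, 4, v, 6, 8)}
Keep only column(s) E, G (3 duplicate(s) eliminated): {(17, 33), (18, 8), (2, 8), (34, 35), (4, 8), (40, 10), (6, 4)}

{(17, 33), (18, 8), (2, 8), (34, 35), (4, 8), (40, 10), (6, 4)}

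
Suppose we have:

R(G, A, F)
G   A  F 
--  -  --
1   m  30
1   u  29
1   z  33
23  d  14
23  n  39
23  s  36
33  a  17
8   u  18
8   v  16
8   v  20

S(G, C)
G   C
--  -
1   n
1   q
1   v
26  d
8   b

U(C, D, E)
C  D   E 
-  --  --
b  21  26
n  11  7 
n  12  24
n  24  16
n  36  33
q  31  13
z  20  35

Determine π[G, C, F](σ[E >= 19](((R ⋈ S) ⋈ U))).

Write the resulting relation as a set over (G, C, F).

Natural join on G: {(1, m, 30, n), (1, m, 30, q), (1, m, 30, v), (1, u, 29, n), (1, u, 29, q), (1, u, 29, v), (1, z, 33, n), (1, z, 33, q), (1, z, 33, v), (8, u, 18, b), (8, v, 16, b), (8, v, 20, b)}
Natural join on C: {(1, m, 30, n, 11, 7), (1, m, 30, n, 12, 24), (1, m, 30, n, 24, 16), (1, m, 30, n, 36, 33), (1, m, 30, q, 31, 13), (1, u, 29, n, 11, 7), (1, u, 29, n, 12, 24), (1, u, 29, n, 24, 16), (1, u, 29, n, 36, 33), (1, u, 29, q, 31, 13), (1, z, 33, n, 11, 7), (1, z, 33, n, 12, 24), (1, z, 33, n, 24, 16), (1, z, 33, n, 36, 33), (1, z, 33, q, 31, 13), (8, u, 18, b, 21, 26), (8, v, 16, b, 21, 26), (8, v, 20, b, 21, 26)}
Apply σ_{E >= 19}; surviving tuples: {(1, m, 30, n, 12, 24), (1, m, 30, n, 36, 33), (1, u, 29, n, 12, 24), (1, u, 29, n, 36, 33), (1, z, 33, n, 12, 24), (1, z, 33, n, 36, 33), (8, u, 18, b, 21, 26), (8, v, 16, b, 21, 26), (8, v, 20, b, 21, 26)}
π[G, C, F]: project onto (G, C, F) (3 duplicate(s) eliminated) → {(1, n, 29), (1, n, 30), (1, n, 33), (8, b, 16), (8, b, 18), (8, b, 20)}

{(1, n, 29), (1, n, 30), (1, n, 33), (8, b, 16), (8, b, 18), (8, b, 20)}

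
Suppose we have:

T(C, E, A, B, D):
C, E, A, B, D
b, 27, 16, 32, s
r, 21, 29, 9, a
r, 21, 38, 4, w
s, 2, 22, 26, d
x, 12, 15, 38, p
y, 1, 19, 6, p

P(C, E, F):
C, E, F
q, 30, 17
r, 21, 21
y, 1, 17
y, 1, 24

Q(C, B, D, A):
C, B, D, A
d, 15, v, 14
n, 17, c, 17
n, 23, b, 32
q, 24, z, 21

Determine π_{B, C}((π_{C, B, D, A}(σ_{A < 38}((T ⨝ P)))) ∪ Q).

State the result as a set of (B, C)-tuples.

Joining T and P on C, E yields {(r, 21, 29, 9, a, 21), (r, 21, 38, 4, w, 21), (y, 1, 19, 6, p, 17), (y, 1, 19, 6, p, 24)}.
σ[A < 38]: keep tuples satisfying A < 38 → {(r, 21, 29, 9, a, 21), (y, 1, 19, 6, p, 17), (y, 1, 19, 6, p, 24)}
π[C, B, D, A]: project onto (C, B, D, A) (1 duplicate(s) eliminated) → {(r, 9, a, 29), (y, 6, p, 19)}
Union: {(r, 9, a, 29), (y, 6, p, 19)} with {(d, 15, v, 14), (n, 17, c, 17), (n, 23, b, 32), (q, 24, z, 21)} → {(d, 15, v, 14), (n, 17, c, 17), (n, 23, b, 32), (q, 24, z, 21), (r, 9, a, 29), (y, 6, p, 19)}
π[B, C]: project onto (B, C) → {(15, d), (17, n), (23, n), (24, q), (6, y), (9, r)}

{(15, d), (17, n), (23, n), (24, q), (6, y), (9, r)}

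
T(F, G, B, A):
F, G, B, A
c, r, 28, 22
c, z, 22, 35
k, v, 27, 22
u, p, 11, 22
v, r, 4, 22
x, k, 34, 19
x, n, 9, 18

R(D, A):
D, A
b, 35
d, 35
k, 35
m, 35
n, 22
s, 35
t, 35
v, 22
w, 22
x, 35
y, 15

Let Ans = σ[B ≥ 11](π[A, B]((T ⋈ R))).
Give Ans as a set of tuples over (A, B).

{(22, 11), (22, 27), (22, 28), (35, 22)}

Natural join on A: {(c, r, 28, 22, n), (c, r, 28, 22, v), (c, r, 28, 22, w), (c, z, 22, 35, b), (c, z, 22, 35, d), (c, z, 22, 35, k), (c, z, 22, 35, m), (c, z, 22, 35, s), (c, z, 22, 35, t), (c, z, 22, 35, x), (k, v, 27, 22, n), (k, v, 27, 22, v), (k, v, 27, 22, w), (u, p, 11, 22, n), (u, p, 11, 22, v), (u, p, 11, 22, w), (v, r, 4, 22, n), (v, r, 4, 22, v), (v, r, 4, 22, w)}
π_{A, B} gives {(22, 11), (22, 27), (22, 28), (22, 4), (35, 22)} (14 duplicate(s) eliminated).
Apply σ_{B ≥ 11}; surviving tuples: {(22, 11), (22, 27), (22, 28), (35, 22)}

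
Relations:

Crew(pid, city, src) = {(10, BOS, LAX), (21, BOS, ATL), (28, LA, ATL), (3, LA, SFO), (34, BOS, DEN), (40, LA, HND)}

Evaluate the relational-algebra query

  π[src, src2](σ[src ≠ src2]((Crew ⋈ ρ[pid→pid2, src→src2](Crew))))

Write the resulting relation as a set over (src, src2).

ρ[pid→pid2, src→src2]: schema becomes (pid2, city, src2); tuples unchanged.
Joining Crew and ρ[pid→pid2, src→src2](Crew) on city yields {(10, BOS, LAX, 10, LAX), (10, BOS, LAX, 21, ATL), (10, BOS, LAX, 34, DEN), (21, BOS, ATL, 10, LAX), (21, BOS, ATL, 21, ATL), (21, BOS, ATL, 34, DEN), (28, LA, ATL, 28, ATL), (28, LA, ATL, 3, SFO), (28, LA, ATL, 40, HND), (3, LA, SFO, 28, ATL), (3, LA, SFO, 3, SFO), (3, LA, SFO, 40, HND), (34, BOS, DEN, 10, LAX), (34, BOS, DEN, 21, ATL), (34, BOS, DEN, 34, DEN), (40, LA, HND, 28, ATL), (40, LA, HND, 3, SFO), (40, LA, HND, 40, HND)}.
Filtering on src ≠ src2 leaves {(10, BOS, LAX, 21, ATL), (10, BOS, LAX, 34, DEN), (21, BOS, ATL, 10, LAX), (21, BOS, ATL, 34, DEN), (28, LA, ATL, 3, SFO), (28, LA, ATL, 40, HND), (3, LA, SFO, 28, ATL), (3, LA, SFO, 40, HND), (34, BOS, DEN, 10, LAX), (34, BOS, DEN, 21, ATL), (40, LA, HND, 28, ATL), (40, LA, HND, 3, SFO)}.
Projecting to src, src2: {(ATL, DEN), (ATL, HND), (ATL, LAX), (ATL, SFO), (DEN, ATL), (DEN, LAX), (HND, ATL), (HND, SFO), (LAX, ATL), (LAX, DEN), (SFO, ATL), (SFO, HND)}

{(ATL, DEN), (ATL, HND), (ATL, LAX), (ATL, SFO), (DEN, ATL), (DEN, LAX), (HND, ATL), (HND, SFO), (LAX, ATL), (LAX, DEN), (SFO, ATL), (SFO, HND)}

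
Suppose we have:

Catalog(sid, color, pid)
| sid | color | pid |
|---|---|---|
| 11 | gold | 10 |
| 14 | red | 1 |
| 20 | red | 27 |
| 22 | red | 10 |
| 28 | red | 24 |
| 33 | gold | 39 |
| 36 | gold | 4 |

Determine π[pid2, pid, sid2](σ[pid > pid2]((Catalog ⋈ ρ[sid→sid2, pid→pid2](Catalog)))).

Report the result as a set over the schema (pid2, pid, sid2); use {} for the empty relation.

{(1, 10, 14), (1, 24, 14), (1, 27, 14), (10, 24, 22), (10, 27, 22), (10, 39, 11), (24, 27, 28), (4, 10, 36), (4, 39, 36)}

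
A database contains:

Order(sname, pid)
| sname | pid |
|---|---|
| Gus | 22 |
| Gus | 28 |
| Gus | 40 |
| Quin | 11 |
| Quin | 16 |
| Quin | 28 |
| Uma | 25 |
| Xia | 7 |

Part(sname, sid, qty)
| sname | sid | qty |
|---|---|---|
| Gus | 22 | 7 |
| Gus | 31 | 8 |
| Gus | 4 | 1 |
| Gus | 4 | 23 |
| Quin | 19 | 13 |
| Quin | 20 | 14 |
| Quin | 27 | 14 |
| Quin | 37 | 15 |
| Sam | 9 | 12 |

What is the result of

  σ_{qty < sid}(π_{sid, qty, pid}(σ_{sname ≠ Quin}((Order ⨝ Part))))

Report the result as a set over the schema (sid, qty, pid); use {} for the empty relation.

Order ⋈ Part (natural join on sname): {(Gus, 22, 22, 7), (Gus, 22, 31, 8), (Gus, 22, 4, 1), (Gus, 22, 4, 23), (Gus, 28, 22, 7), (Gus, 28, 31, 8), (Gus, 28, 4, 1), (Gus, 28, 4, 23), (Gus, 40, 22, 7), (Gus, 40, 31, 8), (Gus, 40, 4, 1), (Gus, 40, 4, 23), (Quin, 11, 19, 13), (Quin, 11, 20, 14), (Quin, 11, 27, 14), (Quin, 11, 37, 15), (Quin, 16, 19, 13), (Quin, 16, 20, 14), (Quin, 16, 27, 14), (Quin, 16, 37, 15), (Quin, 28, 19, 13), (Quin, 28, 20, 14), (Quin, 28, 27, 14), (Quin, 28, 37, 15)}
Apply σ_{sname ≠ Quin}; surviving tuples: {(Gus, 22, 22, 7), (Gus, 22, 31, 8), (Gus, 22, 4, 1), (Gus, 22, 4, 23), (Gus, 28, 22, 7), (Gus, 28, 31, 8), (Gus, 28, 4, 1), (Gus, 28, 4, 23), (Gus, 40, 22, 7), (Gus, 40, 31, 8), (Gus, 40, 4, 1), (Gus, 40, 4, 23)}
π[sid, qty, pid]: project onto (sid, qty, pid) → {(22, 7, 22), (22, 7, 28), (22, 7, 40), (31, 8, 22), (31, 8, 28), (31, 8, 40), (4, 1, 22), (4, 1, 28), (4, 1, 40), (4, 23, 22), (4, 23, 28), (4, 23, 40)}
Apply σ_{qty < sid}; surviving tuples: {(22, 7, 22), (22, 7, 28), (22, 7, 40), (31, 8, 22), (31, 8, 28), (31, 8, 40), (4, 1, 22), (4, 1, 28), (4, 1, 40)}

{(22, 7, 22), (22, 7, 28), (22, 7, 40), (31, 8, 22), (31, 8, 28), (31, 8, 40), (4, 1, 22), (4, 1, 28), (4, 1, 40)}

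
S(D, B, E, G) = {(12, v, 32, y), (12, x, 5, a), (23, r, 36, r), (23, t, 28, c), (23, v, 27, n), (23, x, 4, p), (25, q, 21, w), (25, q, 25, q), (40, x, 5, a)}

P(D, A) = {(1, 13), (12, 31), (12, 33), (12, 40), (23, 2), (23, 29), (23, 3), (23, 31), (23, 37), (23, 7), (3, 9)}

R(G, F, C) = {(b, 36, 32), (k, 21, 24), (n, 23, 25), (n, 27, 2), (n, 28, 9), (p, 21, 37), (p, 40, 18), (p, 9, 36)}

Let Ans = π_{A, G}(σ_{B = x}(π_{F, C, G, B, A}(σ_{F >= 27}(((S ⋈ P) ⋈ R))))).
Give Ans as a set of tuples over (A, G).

{(2, p), (29, p), (3, p), (31, p), (37, p), (7, p)}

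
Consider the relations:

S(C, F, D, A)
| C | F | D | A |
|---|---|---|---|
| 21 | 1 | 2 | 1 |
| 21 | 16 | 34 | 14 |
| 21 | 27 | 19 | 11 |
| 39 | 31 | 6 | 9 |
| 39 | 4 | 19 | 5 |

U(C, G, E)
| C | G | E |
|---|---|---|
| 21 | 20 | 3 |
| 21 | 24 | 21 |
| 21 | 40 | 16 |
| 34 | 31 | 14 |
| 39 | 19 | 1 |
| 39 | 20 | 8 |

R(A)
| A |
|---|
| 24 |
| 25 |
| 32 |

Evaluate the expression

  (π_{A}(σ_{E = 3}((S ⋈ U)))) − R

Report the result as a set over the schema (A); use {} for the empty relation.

{1, 11, 14}

Joining S and U on C yields {(21, 1, 2, 1, 20, 3), (21, 1, 2, 1, 24, 21), (21, 1, 2, 1, 40, 16), (21, 16, 34, 14, 20, 3), (21, 16, 34, 14, 24, 21), (21, 16, 34, 14, 40, 16), (21, 27, 19, 11, 20, 3), (21, 27, 19, 11, 24, 21), (21, 27, 19, 11, 40, 16), (39, 31, 6, 9, 19, 1), (39, 31, 6, 9, 20, 8), (39, 4, 19, 5, 19, 1), (39, 4, 19, 5, 20, 8)}.
Apply σ_{E = 3}; surviving tuples: {(21, 1, 2, 1, 20, 3), (21, 16, 34, 14, 20, 3), (21, 27, 19, 11, 20, 3)}
Keep only column(s) A: {1, 11, 14}
Taking the difference: {1, 11, 14}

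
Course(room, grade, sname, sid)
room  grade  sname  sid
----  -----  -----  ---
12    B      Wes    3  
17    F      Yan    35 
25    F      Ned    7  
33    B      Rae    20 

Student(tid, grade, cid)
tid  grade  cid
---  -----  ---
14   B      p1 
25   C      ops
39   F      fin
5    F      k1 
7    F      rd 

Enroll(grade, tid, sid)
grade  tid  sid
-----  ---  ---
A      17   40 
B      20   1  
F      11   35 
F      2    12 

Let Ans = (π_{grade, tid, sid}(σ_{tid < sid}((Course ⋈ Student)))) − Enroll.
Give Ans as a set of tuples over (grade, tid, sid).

{(B, 14, 20), (F, 5, 35), (F, 5, 7), (F, 7, 35)}

Natural join on grade: {(12, B, Wes, 3, 14, p1), (17, F, Yan, 35, 39, fin), (17, F, Yan, 35, 5, k1), (17, F, Yan, 35, 7, rd), (25, F, Ned, 7, 39, fin), (25, F, Ned, 7, 5, k1), (25, F, Ned, 7, 7, rd), (33, B, Rae, 20, 14, p1)}
Apply σ_{tid < sid}; surviving tuples: {(17, F, Yan, 35, 5, k1), (17, F, Yan, 35, 7, rd), (25, F, Ned, 7, 5, k1), (33, B, Rae, 20, 14, p1)}
Keep only column(s) grade, tid, sid: {(B, 14, 20), (F, 5, 35), (F, 5, 7), (F, 7, 35)}
Difference: {(B, 14, 20), (F, 5, 35), (F, 5, 7), (F, 7, 35)} with {(A, 17, 40), (B, 20, 1), (F, 11, 35), (F, 2, 12)} → {(B, 14, 20), (F, 5, 35), (F, 5, 7), (F, 7, 35)}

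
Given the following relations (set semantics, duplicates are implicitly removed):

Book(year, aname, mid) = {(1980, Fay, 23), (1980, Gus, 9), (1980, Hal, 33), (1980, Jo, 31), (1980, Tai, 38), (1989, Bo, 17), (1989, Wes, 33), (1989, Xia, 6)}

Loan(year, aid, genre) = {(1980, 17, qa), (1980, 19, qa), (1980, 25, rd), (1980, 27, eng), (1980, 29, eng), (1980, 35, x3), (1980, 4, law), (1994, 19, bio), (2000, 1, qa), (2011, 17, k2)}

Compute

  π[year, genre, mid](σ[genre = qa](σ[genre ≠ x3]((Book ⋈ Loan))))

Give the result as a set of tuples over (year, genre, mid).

Book ⋈ Loan (natural join on year): {(1980, Fay, 23, 17, qa), (1980, Fay, 23, 19, qa), (1980, Fay, 23, 25, rd), (1980, Fay, 23, 27, eng), (1980, Fay, 23, 29, eng), (1980, Fay, 23, 35, x3), (1980, Fay, 23, 4, law), (1980, Gus, 9, 17, qa), (1980, Gus, 9, 19, qa), (1980, Gus, 9, 25, rd), (1980, Gus, 9, 27, eng), (1980, Gus, 9, 29, eng), (1980, Gus, 9, 35, x3), (1980, Gus, 9, 4, law), (1980, Hal, 33, 17, qa), (1980, Hal, 33, 19, qa), (1980, Hal, 33, 25, rd), (1980, Hal, 33, 27, eng), (1980, Hal, 33, 29, eng), (1980, Hal, 33, 35, x3), (1980, Hal, 33, 4, law), (1980, Jo, 31, 17, qa), (1980, Jo, 31, 19, qa), (1980, Jo, 31, 25, rd), (1980, Jo, 31, 27, eng), (1980, Jo, 31, 29, eng), (1980, Jo, 31, 35, x3), (1980, Jo, 31, 4, law), (1980, Tai, 38, 17, qa), (1980, Tai, 38, 19, qa), (1980, Tai, 38, 25, rd), (1980, Tai, 38, 27, eng), (1980, Tai, 38, 29, eng), (1980, Tai, 38, 35, x3), (1980, Tai, 38, 4, law)}
Filtering on genre ≠ x3 leaves {(1980, Fay, 23, 17, qa), (1980, Fay, 23, 19, qa), (1980, Fay, 23, 25, rd), (1980, Fay, 23, 27, eng), (1980, Fay, 23, 29, eng), (1980, Fay, 23, 4, law), (1980, Gus, 9, 17, qa), (1980, Gus, 9, 19, qa), (1980, Gus, 9, 25, rd), (1980, Gus, 9, 27, eng), (1980, Gus, 9, 29, eng), (1980, Gus, 9, 4, law), (1980, Hal, 33, 17, qa), (1980, Hal, 33, 19, qa), (1980, Hal, 33, 25, rd), (1980, Hal, 33, 27, eng), (1980, Hal, 33, 29, eng), (1980, Hal, 33, 4, law), (1980, Jo, 31, 17, qa), (1980, Jo, 31, 19, qa), (1980, Jo, 31, 25, rd), (1980, Jo, 31, 27, eng), (1980, Jo, 31, 29, eng), (1980, Jo, 31, 4, law), (1980, Tai, 38, 17, qa), (1980, Tai, 38, 19, qa), (1980, Tai, 38, 25, rd), (1980, Tai, 38, 27, eng), (1980, Tai, 38, 29, eng), (1980, Tai, 38, 4, law)}.
Filtering on genre = qa leaves {(1980, Fay, 23, 17, qa), (1980, Fay, 23, 19, qa), (1980, Gus, 9, 17, qa), (1980, Gus, 9, 19, qa), (1980, Hal, 33, 17, qa), (1980, Hal, 33, 19, qa), (1980, Jo, 31, 17, qa), (1980, Jo, 31, 19, qa), (1980, Tai, 38, 17, qa), (1980, Tai, 38, 19, qa)}.
π[year, genre, mid]: project onto (year, genre, mid) (5 duplicate(s) eliminated) → {(1980, qa, 23), (1980, qa, 31), (1980, qa, 33), (1980, qa, 38), (1980, qa, 9)}

{(1980, qa, 23), (1980, qa, 31), (1980, qa, 33), (1980, qa, 38), (1980, qa, 9)}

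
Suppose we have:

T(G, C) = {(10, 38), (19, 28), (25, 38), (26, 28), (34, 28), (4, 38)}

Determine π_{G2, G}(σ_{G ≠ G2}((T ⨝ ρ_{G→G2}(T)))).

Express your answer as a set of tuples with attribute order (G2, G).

ρ[G→G2]: schema becomes (G2, C); tuples unchanged.
Natural join on C: {(10, 38, 10), (10, 38, 25), (10, 38, 4), (19, 28, 19), (19, 28, 26), (19, 28, 34), (25, 38, 10), (25, 38, 25), (25, 38, 4), (26, 28, 19), (26, 28, 26), (26, 28, 34), (34, 28, 19), (34, 28, 26), (34, 28, 34), (4, 38, 10), (4, 38, 25), (4, 38, 4)}
Selection G ≠ G2: {(10, 38, 25), (10, 38, 4), (19, 28, 26), (19, 28, 34), (25, 38, 10), (25, 38, 4), (26, 28, 19), (26, 28, 34), (34, 28, 19), (34, 28, 26), (4, 38, 10), (4, 38, 25)}
π[G2, G]: project onto (G2, G) → {(10, 25), (10, 4), (19, 26), (19, 34), (25, 10), (25, 4), (26, 19), (26, 34), (34, 19), (34, 26), (4, 10), (4, 25)}

{(10, 25), (10, 4), (19, 26), (19, 34), (25, 10), (25, 4), (26, 19), (26, 34), (34, 19), (34, 26), (4, 10), (4, 25)}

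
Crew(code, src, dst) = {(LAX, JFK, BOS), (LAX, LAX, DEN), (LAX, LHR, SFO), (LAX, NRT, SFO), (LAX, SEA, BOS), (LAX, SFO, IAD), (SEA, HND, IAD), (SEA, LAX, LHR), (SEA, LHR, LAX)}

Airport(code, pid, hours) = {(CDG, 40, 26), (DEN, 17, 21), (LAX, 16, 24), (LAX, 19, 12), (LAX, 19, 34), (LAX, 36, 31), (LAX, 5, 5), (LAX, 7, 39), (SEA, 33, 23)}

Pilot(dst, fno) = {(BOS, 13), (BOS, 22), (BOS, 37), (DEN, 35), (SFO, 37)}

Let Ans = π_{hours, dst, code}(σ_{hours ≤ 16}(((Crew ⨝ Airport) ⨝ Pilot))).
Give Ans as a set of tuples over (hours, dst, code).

Joining Crew and Airport on code yields {(LAX, JFK, BOS, 16, 24), (LAX, JFK, BOS, 19, 12), (LAX, JFK, BOS, 19, 34), (LAX, JFK, BOS, 36, 31), (LAX, JFK, BOS, 5, 5), (LAX, JFK, BOS, 7, 39), (LAX, LAX, DEN, 16, 24), (LAX, LAX, DEN, 19, 12), (LAX, LAX, DEN, 19, 34), (LAX, LAX, DEN, 36, 31), (LAX, LAX, DEN, 5, 5), (LAX, LAX, DEN, 7, 39), (LAX, LHR, SFO, 16, 24), (LAX, LHR, SFO, 19, 12), (LAX, LHR, SFO, 19, 34), (LAX, LHR, SFO, 36, 31), (LAX, LHR, SFO, 5, 5), (LAX, LHR, SFO, 7, 39), (LAX, NRT, SFO, 16, 24), (LAX, NRT, SFO, 19, 12), (LAX, NRT, SFO, 19, 34), (LAX, NRT, SFO, 36, 31), (LAX, NRT, SFO, 5, 5), (LAX, NRT, SFO, 7, 39), (LAX, SEA, BOS, 16, 24), (LAX, SEA, BOS, 19, 12), (LAX, SEA, BOS, 19, 34), (LAX, SEA, BOS, 36, 31), (LAX, SEA, BOS, 5, 5), (LAX, SEA, BOS, 7, 39), (LAX, SFO, IAD, 16, 24), (LAX, SFO, IAD, 19, 12), (LAX, SFO, IAD, 19, 34), (LAX, SFO, IAD, 36, 31), (LAX, SFO, IAD, 5, 5), (LAX, SFO, IAD, 7, 39), (SEA, HND, IAD, 33, 23), (SEA, LAX, LHR, 33, 23), (SEA, LHR, LAX, 33, 23)}.
Joining (Crew ⨝ Airport) and Pilot on dst yields {(LAX, JFK, BOS, 16, 24, 13), (LAX, JFK, BOS, 16, 24, 22), (LAX, JFK, BOS, 16, 24, 37), (LAX, JFK, BOS, 19, 12, 13), (LAX, JFK, BOS, 19, 12, 22), (LAX, JFK, BOS, 19, 12, 37), (LAX, JFK, BOS, 19, 34, 13), (LAX, JFK, BOS, 19, 34, 22), (LAX, JFK, BOS, 19, 34, 37), (LAX, JFK, BOS, 36, 31, 13), (LAX, JFK, BOS, 36, 31, 22), (LAX, JFK, BOS, 36, 31, 37), (LAX, JFK, BOS, 5, 5, 13), (LAX, JFK, BOS, 5, 5, 22), (LAX, JFK, BOS, 5, 5, 37), (LAX, JFK, BOS, 7, 39, 13), (LAX, JFK, BOS, 7, 39, 22), (LAX, JFK, BOS, 7, 39, 37), (LAX, LAX, DEN, 16, 24, 35), (LAX, LAX, DEN, 19, 12, 35), (LAX, LAX, DEN, 19, 34, 35), (LAX, LAX, DEN, 36, 31, 35), (LAX, LAX, DEN, 5, 5, 35), (LAX, LAX, DEN, 7, 39, 35), (LAX, LHR, SFO, 16, 24, 37), (LAX, LHR, SFO, 19, 12, 37), (LAX, LHR, SFO, 19, 34, 37), (LAX, LHR, SFO, 36, 31, 37), (LAX, LHR, SFO, 5, 5, 37), (LAX, LHR, SFO, 7, 39, 37), (LAX, NRT, SFO, 16, 24, 37), (LAX, NRT, SFO, 19, 12, 37), (LAX, NRT, SFO, 19, 34, 37), (LAX, NRT, SFO, 36, 31, 37), (LAX, NRT, SFO, 5, 5, 37), (LAX, NRT, SFO, 7, 39, 37), (LAX, SEA, BOS, 16, 24, 13), (LAX, SEA, BOS, 16, 24, 22), (LAX, SEA, BOS, 16, 24, 37), (LAX, SEA, BOS, 19, 12, 13), (LAX, SEA, BOS, 19, 12, 22), (LAX, SEA, BOS, 19, 12, 37), (LAX, SEA, BOS, 19, 34, 13), (LAX, SEA, BOS, 19, 34, 22), (LAX, SEA, BOS, 19, 34, 37), (LAX, SEA, BOS, 36, 31, 13), (LAX, SEA, BOS, 36, 31, 22), (LAX, SEA, BOS, 36, 31, 37), (LAX, SEA, BOS, 5, 5, 13), (LAX, SEA, BOS, 5, 5, 22), (LAX, SEA, BOS, 5, 5, 37), (LAX, SEA, BOS, 7, 39, 13), (LAX, SEA, BOS, 7, 39, 22), (LAX, SEA, BOS, 7, 39, 37)}.
Apply σ_{hours ≤ 16}; surviving tuples: {(LAX, JFK, BOS, 19, 12, 13), (LAX, JFK, BOS, 19, 12, 22), (LAX, JFK, BOS, 19, 12, 37), (LAX, JFK, BOS, 5, 5, 13), (LAX, JFK, BOS, 5, 5, 22), (LAX, JFK, BOS, 5, 5, 37), (LAX, LAX, DEN, 19, 12, 35), (LAX, LAX, DEN, 5, 5, 35), (LAX, LHR, SFO, 19, 12, 37), (LAX, LHR, SFO, 5, 5, 37), (LAX, NRT, SFO, 19, 12, 37), (LAX, NRT, SFO, 5, 5, 37), (LAX, SEA, BOS, 19, 12, 13), (LAX, SEA, BOS, 19, 12, 22), (LAX, SEA, BOS, 19, 12, 37), (LAX, SEA, BOS, 5, 5, 13), (LAX, SEA, BOS, 5, 5, 22), (LAX, SEA, BOS, 5, 5, 37)}
Projecting to hours, dst, code (12 duplicate(s) eliminated): {(12, BOS, LAX), (12, DEN, LAX), (12, SFO, LAX), (5, BOS, LAX), (5, DEN, LAX), (5, SFO, LAX)}

{(12, BOS, LAX), (12, DEN, LAX), (12, SFO, LAX), (5, BOS, LAX), (5, DEN, LAX), (5, SFO, LAX)}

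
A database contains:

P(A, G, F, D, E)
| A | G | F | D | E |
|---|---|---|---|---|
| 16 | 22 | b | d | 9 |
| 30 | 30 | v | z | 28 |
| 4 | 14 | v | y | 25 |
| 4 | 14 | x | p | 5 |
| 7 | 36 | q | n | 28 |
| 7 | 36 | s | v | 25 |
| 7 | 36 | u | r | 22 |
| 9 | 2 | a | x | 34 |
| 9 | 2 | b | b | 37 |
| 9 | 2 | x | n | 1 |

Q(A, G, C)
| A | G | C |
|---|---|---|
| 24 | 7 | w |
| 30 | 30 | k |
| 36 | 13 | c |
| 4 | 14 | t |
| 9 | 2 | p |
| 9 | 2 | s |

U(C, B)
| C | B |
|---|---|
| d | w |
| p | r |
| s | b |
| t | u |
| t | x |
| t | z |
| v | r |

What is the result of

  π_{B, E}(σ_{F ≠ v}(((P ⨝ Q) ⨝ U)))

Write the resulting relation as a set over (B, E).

{(b, 1), (b, 34), (b, 37), (r, 1), (r, 34), (r, 37), (u, 5), (x, 5), (z, 5)}

Joining P and Q on A, G yields {(30, 30, v, z, 28, k), (4, 14, v, y, 25, t), (4, 14, x, p, 5, t), (9, 2, a, x, 34, p), (9, 2, a, x, 34, s), (9, 2, b, b, 37, p), (9, 2, b, b, 37, s), (9, 2, x, n, 1, p), (9, 2, x, n, 1, s)}.
Joining (P ⨝ Q) and U on C yields {(4, 14, v, y, 25, t, u), (4, 14, v, y, 25, t, x), (4, 14, v, y, 25, t, z), (4, 14, x, p, 5, t, u), (4, 14, x, p, 5, t, x), (4, 14, x, p, 5, t, z), (9, 2, a, x, 34, p, r), (9, 2, a, x, 34, s, b), (9, 2, b, b, 37, p, r), (9, 2, b, b, 37, s, b), (9, 2, x, n, 1, p, r), (9, 2, x, n, 1, s, b)}.
Selection F ≠ v: {(4, 14, x, p, 5, t, u), (4, 14, x, p, 5, t, x), (4, 14, x, p, 5, t, z), (9, 2, a, x, 34, p, r), (9, 2, a, x, 34, s, b), (9, 2, b, b, 37, p, r), (9, 2, b, b, 37, s, b), (9, 2, x, n, 1, p, r), (9, 2, x, n, 1, s, b)}
π[B, E]: project onto (B, E) → {(b, 1), (b, 34), (b, 37), (r, 1), (r, 34), (r, 37), (u, 5), (x, 5), (z, 5)}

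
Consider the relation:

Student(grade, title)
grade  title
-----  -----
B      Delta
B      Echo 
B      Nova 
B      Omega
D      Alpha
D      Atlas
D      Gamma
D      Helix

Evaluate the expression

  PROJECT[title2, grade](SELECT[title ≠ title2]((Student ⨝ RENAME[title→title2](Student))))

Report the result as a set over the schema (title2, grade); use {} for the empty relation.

{(Alpha, D), (Atlas, D), (Delta, B), (Echo, B), (Gamma, D), (Helix, D), (Nova, B), (Omega, B)}

ρ[title→title2]: schema becomes (grade, title2); tuples unchanged.
Student ⋈ RENAME[title→title2](Student) (natural join on grade): {(B, Delta, Delta), (B, Delta, Echo), (B, Delta, Nova), (B, Delta, Omega), (B, Echo, Delta), (B, Echo, Echo), (B, Echo, Nova), (B, Echo, Omega), (B, Nova, Delta), (B, Nova, Echo), (B, Nova, Nova), (B, Nova, Omega), (B, Omega, Delta), (B, Omega, Echo), (B, Omega, Nova), (B, Omega, Omega), (D, Alpha, Alpha), (D, Alpha, Atlas), (D, Alpha, Gamma), (D, Alpha, Helix), (D, Atlas, Alpha), (D, Atlas, Atlas), (D, Atlas, Gamma), (D, Atlas, Helix), (D, Gamma, Alpha), (D, Gamma, Atlas), (D, Gamma, Gamma), (D, Gamma, Helix), (D, Helix, Alpha), (D, Helix, Atlas), (D, Helix, Gamma), (D, Helix, Helix)}
Filtering on title ≠ title2 leaves {(B, Delta, Echo), (B, Delta, Nova), (B, Delta, Omega), (B, Echo, Delta), (B, Echo, Nova), (B, Echo, Omega), (B, Nova, Delta), (B, Nova, Echo), (B, Nova, Omega), (B, Omega, Delta), (B, Omega, Echo), (B, Omega, Nova), (D, Alpha, Atlas), (D, Alpha, Gamma), (D, Alpha, Helix), (D, Atlas, Alpha), (D, Atlas, Gamma), (D, Atlas, Helix), (D, Gamma, Alpha), (D, Gamma, Atlas), (D, Gamma, Helix), (D, Helix, Alpha), (D, Helix, Atlas), (D, Helix, Gamma)}.
π[title2, grade]: project onto (title2, grade) (16 duplicate(s) eliminated) → {(Alpha, D), (Atlas, D), (Delta, B), (Echo, B), (Gamma, D), (Helix, D), (Nova, B), (Omega, B)}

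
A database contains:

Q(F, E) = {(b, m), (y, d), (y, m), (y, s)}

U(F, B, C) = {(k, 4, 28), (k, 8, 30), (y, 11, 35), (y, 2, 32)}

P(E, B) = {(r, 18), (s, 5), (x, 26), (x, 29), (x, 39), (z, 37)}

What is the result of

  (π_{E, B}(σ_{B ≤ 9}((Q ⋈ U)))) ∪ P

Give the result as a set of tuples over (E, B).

{(d, 2), (m, 2), (r, 18), (s, 2), (s, 5), (x, 26), (x, 29), (x, 39), (z, 37)}

Natural join on F: {(y, d, 11, 35), (y, d, 2, 32), (y, m, 11, 35), (y, m, 2, 32), (y, s, 11, 35), (y, s, 2, 32)}
Filtering on B ≤ 9 leaves {(y, d, 2, 32), (y, m, 2, 32), (y, s, 2, 32)}.
Projecting to E, B: {(d, 2), (m, 2), (s, 2)}
Union: {(d, 2), (m, 2), (s, 2)} with {(r, 18), (s, 5), (x, 26), (x, 29), (x, 39), (z, 37)} → {(d, 2), (m, 2), (r, 18), (s, 2), (s, 5), (x, 26), (x, 29), (x, 39), (z, 37)}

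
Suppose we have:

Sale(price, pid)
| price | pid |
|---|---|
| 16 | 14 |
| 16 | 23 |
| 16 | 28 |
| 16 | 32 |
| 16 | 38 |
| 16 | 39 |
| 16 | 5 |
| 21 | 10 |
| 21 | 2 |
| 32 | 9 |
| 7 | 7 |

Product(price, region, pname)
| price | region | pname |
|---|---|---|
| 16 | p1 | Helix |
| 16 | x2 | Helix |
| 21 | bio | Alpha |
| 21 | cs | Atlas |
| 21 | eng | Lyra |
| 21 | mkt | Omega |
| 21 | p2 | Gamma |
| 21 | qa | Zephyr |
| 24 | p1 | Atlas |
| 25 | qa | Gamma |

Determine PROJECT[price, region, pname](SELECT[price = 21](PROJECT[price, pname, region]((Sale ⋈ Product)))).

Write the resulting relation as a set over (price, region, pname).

Natural join on price: {(16, 14, p1, Helix), (16, 14, x2, Helix), (16, 23, p1, Helix), (16, 23, x2, Helix), (16, 28, p1, Helix), (16, 28, x2, Helix), (16, 32, p1, Helix), (16, 32, x2, Helix), (16, 38, p1, Helix), (16, 38, x2, Helix), (16, 39, p1, Helix), (16, 39, x2, Helix), (16, 5, p1, Helix), (16, 5, x2, Helix), (21, 10, bio, Alpha), (21, 10, cs, Atlas), (21, 10, eng, Lyra), (21, 10, mkt, Omega), (21, 10, p2, Gamma), (21, 10, qa, Zephyr), (21, 2, bio, Alpha), (21, 2, cs, Atlas), (21, 2, eng, Lyra), (21, 2, mkt, Omega), (21, 2, p2, Gamma), (21, 2, qa, Zephyr)}
π[price, pname, region]: project onto (price, pname, region) (18 duplicate(s) eliminated) → {(16, Helix, p1), (16, Helix, x2), (21, Alpha, bio), (21, Atlas, cs), (21, Gamma, p2), (21, Lyra, eng), (21, Omega, mkt), (21, Zephyr, qa)}
Filtering on price = 21 leaves {(21, Alpha, bio), (21, Atlas, cs), (21, Gamma, p2), (21, Lyra, eng), (21, Omega, mkt), (21, Zephyr, qa)}.
π[price, region, pname]: project onto (price, region, pname) → {(21, bio, Alpha), (21, cs, Atlas), (21, eng, Lyra), (21, mkt, Omega), (21, p2, Gamma), (21, qa, Zephyr)}

{(21, bio, Alpha), (21, cs, Atlas), (21, eng, Lyra), (21, mkt, Omega), (21, p2, Gamma), (21, qa, Zephyr)}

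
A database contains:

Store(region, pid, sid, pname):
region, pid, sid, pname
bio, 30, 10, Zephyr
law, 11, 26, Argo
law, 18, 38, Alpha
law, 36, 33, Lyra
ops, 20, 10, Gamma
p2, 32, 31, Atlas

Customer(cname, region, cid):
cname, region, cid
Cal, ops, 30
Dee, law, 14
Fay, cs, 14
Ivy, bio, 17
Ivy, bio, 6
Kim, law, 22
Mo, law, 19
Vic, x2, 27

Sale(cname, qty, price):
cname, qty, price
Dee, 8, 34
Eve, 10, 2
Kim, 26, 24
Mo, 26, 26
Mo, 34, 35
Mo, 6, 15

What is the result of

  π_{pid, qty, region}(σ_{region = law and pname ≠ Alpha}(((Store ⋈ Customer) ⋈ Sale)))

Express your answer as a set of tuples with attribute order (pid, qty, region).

Joining Store and Customer on region yields {(bio, 30, 10, Zephyr, Ivy, 17), (bio, 30, 10, Zephyr, Ivy, 6), (law, 11, 26, Argo, Dee, 14), (law, 11, 26, Argo, Kim, 22), (law, 11, 26, Argo, Mo, 19), (law, 18, 38, Alpha, Dee, 14), (law, 18, 38, Alpha, Kim, 22), (law, 18, 38, Alpha, Mo, 19), (law, 36, 33, Lyra, Dee, 14), (law, 36, 33, Lyra, Kim, 22), (law, 36, 33, Lyra, Mo, 19), (ops, 20, 10, Gamma, Cal, 30)}.
Joining (Store ⋈ Customer) and Sale on cname yields {(law, 11, 26, Argo, Dee, 14, 8, 34), (law, 11, 26, Argo, Kim, 22, 26, 24), (law, 11, 26, Argo, Mo, 19, 26, 26), (law, 11, 26, Argo, Mo, 19, 34, 35), (law, 11, 26, Argo, Mo, 19, 6, 15), (law, 18, 38, Alpha, Dee, 14, 8, 34), (law, 18, 38, Alpha, Kim, 22, 26, 24), (law, 18, 38, Alpha, Mo, 19, 26, 26), (law, 18, 38, Alpha, Mo, 19, 34, 35), (law, 18, 38, Alpha, Mo, 19, 6, 15), (law, 36, 33, Lyra, Dee, 14, 8, 34), (law, 36, 33, Lyra, Kim, 22, 26, 24), (law, 36, 33, Lyra, Mo, 19, 26, 26), (law, 36, 33, Lyra, Mo, 19, 34, 35), (law, 36, 33, Lyra, Mo, 19, 6, 15)}.
Selection region = law and pname ≠ Alpha: {(law, 11, 26, Argo, Dee, 14, 8, 34), (law, 11, 26, Argo, Kim, 22, 26, 24), (law, 11, 26, Argo, Mo, 19, 26, 26), (law, 11, 26, Argo, Mo, 19, 34, 35), (law, 11, 26, Argo, Mo, 19, 6, 15), (law, 36, 33, Lyra, Dee, 14, 8, 34), (law, 36, 33, Lyra, Kim, 22, 26, 24), (law, 36, 33, Lyra, Mo, 19, 26, 26), (law, 36, 33, Lyra, Mo, 19, 34, 35), (law, 36, 33, Lyra, Mo, 19, 6, 15)}
π_{pid, qty, region} gives {(11, 26, law), (11, 34, law), (11, 6, law), (11, 8, law), (36, 26, law), (36, 34, law), (36, 6, law), (36, 8, law)} (2 duplicate(s) eliminated).

{(11, 26, law), (11, 34, law), (11, 6, law), (11, 8, law), (36, 26, law), (36, 34, law), (36, 6, law), (36, 8, law)}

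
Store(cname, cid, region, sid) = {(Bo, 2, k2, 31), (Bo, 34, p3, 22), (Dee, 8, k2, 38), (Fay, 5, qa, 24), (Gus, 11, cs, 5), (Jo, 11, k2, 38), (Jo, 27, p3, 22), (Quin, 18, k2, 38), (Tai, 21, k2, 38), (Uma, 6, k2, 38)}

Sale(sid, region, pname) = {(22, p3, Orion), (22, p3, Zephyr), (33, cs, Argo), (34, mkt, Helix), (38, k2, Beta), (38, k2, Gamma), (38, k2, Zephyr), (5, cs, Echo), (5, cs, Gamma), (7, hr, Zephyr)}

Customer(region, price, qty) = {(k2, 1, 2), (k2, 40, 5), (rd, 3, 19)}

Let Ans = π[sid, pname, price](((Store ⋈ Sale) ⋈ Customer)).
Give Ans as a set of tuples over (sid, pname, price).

{(38, Beta, 1), (38, Beta, 40), (38, Gamma, 1), (38, Gamma, 40), (38, Zephyr, 1), (38, Zephyr, 40)}

Joining Store and Sale on region, sid yields {(Bo, 34, p3, 22, Orion), (Bo, 34, p3, 22, Zephyr), (Dee, 8, k2, 38, Beta), (Dee, 8, k2, 38, Gamma), (Dee, 8, k2, 38, Zephyr), (Gus, 11, cs, 5, Echo), (Gus, 11, cs, 5, Gamma), (Jo, 11, k2, 38, Beta), (Jo, 11, k2, 38, Gamma), (Jo, 11, k2, 38, Zephyr), (Jo, 27, p3, 22, Orion), (Jo, 27, p3, 22, Zephyr), (Quin, 18, k2, 38, Beta), (Quin, 18, k2, 38, Gamma), (Quin, 18, k2, 38, Zephyr), (Tai, 21, k2, 38, Beta), (Tai, 21, k2, 38, Gamma), (Tai, 21, k2, 38, Zephyr), (Uma, 6, k2, 38, Beta), (Uma, 6, k2, 38, Gamma), (Uma, 6, k2, 38, Zephyr)}.
Joining (Store ⋈ Sale) and Customer on region yields {(Dee, 8, k2, 38, Beta, 1, 2), (Dee, 8, k2, 38, Beta, 40, 5), (Dee, 8, k2, 38, Gamma, 1, 2), (Dee, 8, k2, 38, Gamma, 40, 5), (Dee, 8, k2, 38, Zephyr, 1, 2), (Dee, 8, k2, 38, Zephyr, 40, 5), (Jo, 11, k2, 38, Beta, 1, 2), (Jo, 11, k2, 38, Beta, 40, 5), (Jo, 11, k2, 38, Gamma, 1, 2), (Jo, 11, k2, 38, Gamma, 40, 5), (Jo, 11, k2, 38, Zephyr, 1, 2), (Jo, 11, k2, 38, Zephyr, 40, 5), (Quin, 18, k2, 38, Beta, 1, 2), (Quin, 18, k2, 38, Beta, 40, 5), (Quin, 18, k2, 38, Gamma, 1, 2), (Quin, 18, k2, 38, Gamma, 40, 5), (Quin, 18, k2, 38, Zephyr, 1, 2), (Quin, 18, k2, 38, Zephyr, 40, 5), (Tai, 21, k2, 38, Beta, 1, 2), (Tai, 21, k2, 38, Beta, 40, 5), (Tai, 21, k2, 38, Gamma, 1, 2), (Tai, 21, k2, 38, Gamma, 40, 5), (Tai, 21, k2, 38, Zephyr, 1, 2), (Tai, 21, k2, 38, Zephyr, 40, 5), (Uma, 6, k2, 38, Beta, 1, 2), (Uma, 6, k2, 38, Beta, 40, 5), (Uma, 6, k2, 38, Gamma, 1, 2), (Uma, 6, k2, 38, Gamma, 40, 5), (Uma, 6, k2, 38, Zephyr, 1, 2), (Uma, 6, k2, 38, Zephyr, 40, 5)}.
Projecting to sid, pname, price (24 duplicate(s) eliminated): {(38, Beta, 1), (38, Beta, 40), (38, Gamma, 1), (38, Gamma, 40), (38, Zephyr, 1), (38, Zephyr, 40)}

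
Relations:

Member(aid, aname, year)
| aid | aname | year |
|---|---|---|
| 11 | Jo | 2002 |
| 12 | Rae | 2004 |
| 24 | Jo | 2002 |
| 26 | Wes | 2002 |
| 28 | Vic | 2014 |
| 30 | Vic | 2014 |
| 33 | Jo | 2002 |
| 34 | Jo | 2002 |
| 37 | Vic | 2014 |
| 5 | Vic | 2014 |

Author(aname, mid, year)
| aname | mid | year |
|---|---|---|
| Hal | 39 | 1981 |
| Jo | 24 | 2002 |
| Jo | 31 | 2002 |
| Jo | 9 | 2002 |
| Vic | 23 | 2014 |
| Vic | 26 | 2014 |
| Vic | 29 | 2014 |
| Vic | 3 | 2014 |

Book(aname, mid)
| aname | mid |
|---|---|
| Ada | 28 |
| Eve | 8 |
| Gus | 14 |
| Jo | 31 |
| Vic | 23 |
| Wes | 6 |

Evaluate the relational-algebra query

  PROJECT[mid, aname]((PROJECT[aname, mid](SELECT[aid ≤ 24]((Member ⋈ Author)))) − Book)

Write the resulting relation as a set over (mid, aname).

Joining Member and Author on aname, year yields {(11, Jo, 2002, 24), (11, Jo, 2002, 31), (11, Jo, 2002, 9), (24, Jo, 2002, 24), (24, Jo, 2002, 31), (24, Jo, 2002, 9), (28, Vic, 2014, 23), (28, Vic, 2014, 26), (28, Vic, 2014, 29), (28, Vic, 2014, 3), (30, Vic, 2014, 23), (30, Vic, 2014, 26), (30, Vic, 2014, 29), (30, Vic, 2014, 3), (33, Jo, 2002, 24), (33, Jo, 2002, 31), (33, Jo, 2002, 9), (34, Jo, 2002, 24), (34, Jo, 2002, 31), (34, Jo, 2002, 9), (37, Vic, 2014, 23), (37, Vic, 2014, 26), (37, Vic, 2014, 29), (37, Vic, 2014, 3), (5, Vic, 2014, 23), (5, Vic, 2014, 26), (5, Vic, 2014, 29), (5, Vic, 2014, 3)}.
Selection aid ≤ 24: {(11, Jo, 2002, 24), (11, Jo, 2002, 31), (11, Jo, 2002, 9), (24, Jo, 2002, 24), (24, Jo, 2002, 31), (24, Jo, 2002, 9), (5, Vic, 2014, 23), (5, Vic, 2014, 26), (5, Vic, 2014, 29), (5, Vic, 2014, 3)}
π[aname, mid]: project onto (aname, mid) (3 duplicate(s) eliminated) → {(Jo, 24), (Jo, 31), (Jo, 9), (Vic, 23), (Vic, 26), (Vic, 29), (Vic, 3)}
Difference: {(Jo, 24), (Jo, 31), (Jo, 9), (Vic, 23), (Vic, 26), (Vic, 29), (Vic, 3)} with {(Ada, 28), (Eve, 8), (Gus, 14), (Jo, 31), (Vic, 23), (Wes, 6)} → {(Jo, 24), (Jo, 9), (Vic, 26), (Vic, 29), (Vic, 3)}
π[mid, aname]: project onto (mid, aname) → {(24, Jo), (26, Vic), (29, Vic), (3, Vic), (9, Jo)}

{(24, Jo), (26, Vic), (29, Vic), (3, Vic), (9, Jo)}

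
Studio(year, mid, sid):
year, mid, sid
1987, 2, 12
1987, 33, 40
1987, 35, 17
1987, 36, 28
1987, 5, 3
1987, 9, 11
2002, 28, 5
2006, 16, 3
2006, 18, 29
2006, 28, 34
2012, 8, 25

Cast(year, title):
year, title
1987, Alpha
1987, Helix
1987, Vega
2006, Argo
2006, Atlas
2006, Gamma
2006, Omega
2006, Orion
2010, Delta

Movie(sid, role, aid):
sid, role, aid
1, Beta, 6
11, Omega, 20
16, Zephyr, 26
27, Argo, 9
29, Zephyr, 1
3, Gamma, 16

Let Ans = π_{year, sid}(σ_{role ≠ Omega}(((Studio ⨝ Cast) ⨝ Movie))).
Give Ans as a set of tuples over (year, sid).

Studio ⋈ Cast (natural join on year): {(1987, 2, 12, Alpha), (1987, 2, 12, Helix), (1987, 2, 12, Vega), (1987, 33, 40, Alpha), (1987, 33, 40, Helix), (1987, 33, 40, Vega), (1987, 35, 17, Alpha), (1987, 35, 17, Helix), (1987, 35, 17, Vega), (1987, 36, 28, Alpha), (1987, 36, 28, Helix), (1987, 36, 28, Vega), (1987, 5, 3, Alpha), (1987, 5, 3, Helix), (1987, 5, 3, Vega), (1987, 9, 11, Alpha), (1987, 9, 11, Helix), (1987, 9, 11, Vega), (2006, 16, 3, Argo), (2006, 16, 3, Atlas), (2006, 16, 3, Gamma), (2006, 16, 3, Omega), (2006, 16, 3, Orion), (2006, 18, 29, Argo), (2006, 18, 29, Atlas), (2006, 18, 29, Gamma), (2006, 18, 29, Omega), (2006, 18, 29, Orion), (2006, 28, 34, Argo), (2006, 28, 34, Atlas), (2006, 28, 34, Gamma), (2006, 28, 34, Omega), (2006, 28, 34, Orion)}
(Studio ⨝ Cast) ⋈ Movie (natural join on sid): {(1987, 5, 3, Alpha, Gamma, 16), (1987, 5, 3, Helix, Gamma, 16), (1987, 5, 3, Vega, Gamma, 16), (1987, 9, 11, Alpha, Omega, 20), (1987, 9, 11, Helix, Omega, 20), (1987, 9, 11, Vega, Omega, 20), (2006, 16, 3, Argo, Gamma, 16), (2006, 16, 3, Atlas, Gamma, 16), (2006, 16, 3, Gamma, Gamma, 16), (2006, 16, 3, Omega, Gamma, 16), (2006, 16, 3, Orion, Gamma, 16), (2006, 18, 29, Argo, Zephyr, 1), (2006, 18, 29, Atlas, Zephyr, 1), (2006, 18, 29, Gamma, Zephyr, 1), (2006, 18, 29, Omega, Zephyr, 1), (2006, 18, 29, Orion, Zephyr, 1)}
Apply σ_{role ≠ Omega}; surviving tuples: {(1987, 5, 3, Alpha, Gamma, 16), (1987, 5, 3, Helix, Gamma, 16), (1987, 5, 3, Vega, Gamma, 16), (2006, 16, 3, Argo, Gamma, 16), (2006, 16, 3, Atlas, Gamma, 16), (2006, 16, 3, Gamma, Gamma, 16), (2006, 16, 3, Omega, Gamma, 16), (2006, 16, 3, Orion, Gamma, 16), (2006, 18, 29, Argo, Zephyr, 1), (2006, 18, 29, Atlas, Zephyr, 1), (2006, 18, 29, Gamma, Zephyr, 1), (2006, 18, 29, Omega, Zephyr, 1), (2006, 18, 29, Orion, Zephyr, 1)}
Projecting to year, sid (10 duplicate(s) eliminated): {(1987, 3), (2006, 29), (2006, 3)}

{(1987, 3), (2006, 29), (2006, 3)}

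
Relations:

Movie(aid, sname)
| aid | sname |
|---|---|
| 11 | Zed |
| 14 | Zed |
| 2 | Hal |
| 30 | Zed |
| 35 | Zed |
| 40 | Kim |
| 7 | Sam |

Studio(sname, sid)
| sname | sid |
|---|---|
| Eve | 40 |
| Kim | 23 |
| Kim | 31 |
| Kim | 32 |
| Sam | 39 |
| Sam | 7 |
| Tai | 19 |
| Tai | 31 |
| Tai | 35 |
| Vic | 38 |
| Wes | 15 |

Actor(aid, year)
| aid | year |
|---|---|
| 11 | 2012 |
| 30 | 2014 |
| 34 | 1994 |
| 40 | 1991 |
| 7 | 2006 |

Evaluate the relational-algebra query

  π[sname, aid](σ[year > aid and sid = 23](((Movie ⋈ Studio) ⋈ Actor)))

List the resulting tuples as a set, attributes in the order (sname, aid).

Natural join on sname: {(40, Kim, 23), (40, Kim, 31), (40, Kim, 32), (7, Sam, 39), (7, Sam, 7)}
Natural join on aid: {(40, Kim, 23, 1991), (40, Kim, 31, 1991), (40, Kim, 32, 1991), (7, Sam, 39, 2006), (7, Sam, 7, 2006)}
σ[year > aid and sid = 23]: keep tuples satisfying year > aid and sid = 23 → {(40, Kim, 23, 1991)}
π_{sname, aid} gives {(Kim, 40)}.

{(Kim, 40)}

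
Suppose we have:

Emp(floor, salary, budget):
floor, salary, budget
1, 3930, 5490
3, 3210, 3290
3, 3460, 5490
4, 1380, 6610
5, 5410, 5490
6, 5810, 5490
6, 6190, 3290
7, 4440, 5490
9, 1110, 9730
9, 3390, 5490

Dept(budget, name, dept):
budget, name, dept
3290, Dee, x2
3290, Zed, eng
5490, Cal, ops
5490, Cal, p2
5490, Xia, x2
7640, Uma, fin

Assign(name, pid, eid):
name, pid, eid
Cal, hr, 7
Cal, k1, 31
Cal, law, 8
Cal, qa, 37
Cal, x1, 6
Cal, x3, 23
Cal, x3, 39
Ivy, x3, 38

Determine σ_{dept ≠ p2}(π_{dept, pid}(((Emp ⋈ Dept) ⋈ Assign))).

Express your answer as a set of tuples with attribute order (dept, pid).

{(ops, hr), (ops, k1), (ops, law), (ops, qa), (ops, x1), (ops, x3)}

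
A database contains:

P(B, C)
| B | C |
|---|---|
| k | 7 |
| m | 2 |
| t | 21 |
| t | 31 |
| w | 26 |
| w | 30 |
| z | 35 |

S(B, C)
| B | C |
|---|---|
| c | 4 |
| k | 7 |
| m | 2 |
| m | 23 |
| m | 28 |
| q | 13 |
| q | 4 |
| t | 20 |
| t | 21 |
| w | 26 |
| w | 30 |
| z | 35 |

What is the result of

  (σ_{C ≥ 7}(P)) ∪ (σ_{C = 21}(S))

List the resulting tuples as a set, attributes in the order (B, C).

{(k, 7), (t, 21), (t, 31), (w, 26), (w, 30), (z, 35)}

Filtering on C ≥ 7 leaves {(k, 7), (t, 21), (t, 31), (w, 26), (w, 30), (z, 35)}.
Filtering on C = 21 leaves {(t, 21)}.
Taking the union: {(k, 7), (t, 21), (t, 31), (w, 26), (w, 30), (z, 35)}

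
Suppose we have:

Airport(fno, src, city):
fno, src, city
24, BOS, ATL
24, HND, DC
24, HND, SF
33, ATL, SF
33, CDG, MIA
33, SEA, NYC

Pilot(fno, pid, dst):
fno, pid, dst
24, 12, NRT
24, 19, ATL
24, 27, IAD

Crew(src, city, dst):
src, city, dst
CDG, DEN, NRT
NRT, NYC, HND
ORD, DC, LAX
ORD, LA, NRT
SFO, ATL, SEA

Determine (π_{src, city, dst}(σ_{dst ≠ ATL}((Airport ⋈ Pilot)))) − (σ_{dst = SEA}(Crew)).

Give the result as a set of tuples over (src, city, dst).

Joining Airport and Pilot on fno yields {(24, BOS, ATL, 12, NRT), (24, BOS, ATL, 19, ATL), (24, BOS, ATL, 27, IAD), (24, HND, DC, 12, NRT), (24, HND, DC, 19, ATL), (24, HND, DC, 27, IAD), (24, HND, SF, 12, NRT), (24, HND, SF, 19, ATL), (24, HND, SF, 27, IAD)}.
σ[dst ≠ ATL]: keep tuples satisfying dst ≠ ATL → {(24, BOS, ATL, 12, NRT), (24, BOS, ATL, 27, IAD), (24, HND, DC, 12, NRT), (24, HND, DC, 27, IAD), (24, HND, SF, 12, NRT), (24, HND, SF, 27, IAD)}
Projecting to src, city, dst: {(BOS, ATL, IAD), (BOS, ATL, NRT), (HND, DC, IAD), (HND, DC, NRT), (HND, SF, IAD), (HND, SF, NRT)}
σ[dst = SEA]: keep tuples satisfying dst = SEA → {(SFO, ATL, SEA)}
Set difference of the two operands is {(BOS, ATL, IAD), (BOS, ATL, NRT), (HND, DC, IAD), (HND, DC, NRT), (HND, SF, IAD), (HND, SF, NRT)}.

{(BOS, ATL, IAD), (BOS, ATL, NRT), (HND, DC, IAD), (HND, DC, NRT), (HND, SF, IAD), (HND, SF, NRT)}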